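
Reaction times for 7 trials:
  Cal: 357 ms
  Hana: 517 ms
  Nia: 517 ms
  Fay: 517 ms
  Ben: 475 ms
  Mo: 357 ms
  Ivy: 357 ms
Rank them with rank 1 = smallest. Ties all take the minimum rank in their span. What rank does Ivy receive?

Sorted (ascending): 357, 357, 357, 475, 517, 517, 517
The 3 values of 357 occupy positions 1–3 → each gets rank 1.
The 3 values of 517 occupy positions 5–7 → each gets rank 5.
Ivy has value 357 ms → rank 1.

1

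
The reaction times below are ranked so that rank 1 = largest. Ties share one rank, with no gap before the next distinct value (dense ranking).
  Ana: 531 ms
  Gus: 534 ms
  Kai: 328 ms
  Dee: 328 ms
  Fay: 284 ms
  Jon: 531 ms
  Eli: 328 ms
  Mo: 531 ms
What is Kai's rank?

Sorted (descending): 534, 531, 531, 531, 328, 328, 328, 284
The 3 values of 531 share dense rank 2.
The 3 values of 328 share dense rank 3.
Remaining distinct values take the next consecutive integers.
Kai has value 328 ms → rank 3.

3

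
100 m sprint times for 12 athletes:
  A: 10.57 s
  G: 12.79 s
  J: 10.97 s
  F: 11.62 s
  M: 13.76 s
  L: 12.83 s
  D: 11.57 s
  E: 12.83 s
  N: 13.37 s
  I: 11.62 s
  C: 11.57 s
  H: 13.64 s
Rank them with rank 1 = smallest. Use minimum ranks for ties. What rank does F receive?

Sorted (ascending): 10.57, 10.97, 11.57, 11.57, 11.62, 11.62, 12.79, 12.83, 12.83, 13.37, 13.64, 13.76
The 2 values of 11.57 occupy positions 3–4 → each gets rank 3.
The 2 values of 11.62 occupy positions 5–6 → each gets rank 5.
The 2 values of 12.83 occupy positions 8–9 → each gets rank 8.
F has value 11.62 s → rank 5.

5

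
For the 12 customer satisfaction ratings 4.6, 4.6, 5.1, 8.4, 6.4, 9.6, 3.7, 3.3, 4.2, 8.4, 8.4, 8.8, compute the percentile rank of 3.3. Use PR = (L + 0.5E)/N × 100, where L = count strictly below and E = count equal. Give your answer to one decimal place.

N = 12.
Strictly below 3.3: 0. Equal to 3.3: 1.
PR = (0 + 0.5·1)/12 × 100 = 4.2

4.2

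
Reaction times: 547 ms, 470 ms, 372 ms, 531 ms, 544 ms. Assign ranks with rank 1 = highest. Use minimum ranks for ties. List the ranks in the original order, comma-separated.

Sorted (descending): 547, 544, 531, 470, 372
No ties — each value takes its position as its rank.

1, 4, 5, 3, 2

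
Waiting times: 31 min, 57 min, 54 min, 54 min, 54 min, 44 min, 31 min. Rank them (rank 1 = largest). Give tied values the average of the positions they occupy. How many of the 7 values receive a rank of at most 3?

4

Sorted (descending): 57, 54, 54, 54, 44, 31, 31
The 3 values of 54 occupy positions 2–4 → average rank 3.
The 2 values of 31 occupy positions 6–7 → average rank (6+7)/2 = 6.5.
Ranks ≤ 3: {1, 3, 3, 3} → 4 values.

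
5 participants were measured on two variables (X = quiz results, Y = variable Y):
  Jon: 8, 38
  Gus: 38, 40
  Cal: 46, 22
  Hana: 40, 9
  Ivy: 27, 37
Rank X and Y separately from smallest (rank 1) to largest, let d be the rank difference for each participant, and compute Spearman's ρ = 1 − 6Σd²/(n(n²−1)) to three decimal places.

Ranks of variable 1: 1, 3, 5, 4, 2
Ranks of variable 2: 4, 5, 2, 1, 3
d = r₁ − r₂: -3, -2, 3, 3, -1
d²: 9, 4, 9, 9, 1; Σd² = 32
ρ = 1 − 6·32/(5·24) = 1 − 192/120 = -0.600

-0.600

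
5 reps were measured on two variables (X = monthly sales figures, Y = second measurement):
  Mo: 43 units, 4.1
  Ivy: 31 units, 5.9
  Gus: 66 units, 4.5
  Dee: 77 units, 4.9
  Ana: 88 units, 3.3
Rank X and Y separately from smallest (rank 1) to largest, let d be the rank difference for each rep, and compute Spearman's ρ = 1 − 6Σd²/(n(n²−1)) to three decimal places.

-0.600

Ranks of variable 1: 2, 1, 3, 4, 5
Ranks of variable 2: 2, 5, 3, 4, 1
d = r₁ − r₂: 0, -4, 0, 0, 4
d²: 0, 16, 0, 0, 16; Σd² = 32
ρ = 1 − 6·32/(5·24) = 1 − 192/120 = -0.600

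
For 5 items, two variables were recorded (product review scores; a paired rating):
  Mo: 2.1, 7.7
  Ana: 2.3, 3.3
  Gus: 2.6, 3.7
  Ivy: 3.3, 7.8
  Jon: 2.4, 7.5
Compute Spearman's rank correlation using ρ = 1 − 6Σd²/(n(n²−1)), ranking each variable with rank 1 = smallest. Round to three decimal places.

Ranks of variable 1: 1, 2, 4, 5, 3
Ranks of variable 2: 4, 1, 2, 5, 3
d = r₁ − r₂: -3, 1, 2, 0, 0
d²: 9, 1, 4, 0, 0; Σd² = 14
ρ = 1 − 6·14/(5·24) = 1 − 84/120 = 0.300

0.300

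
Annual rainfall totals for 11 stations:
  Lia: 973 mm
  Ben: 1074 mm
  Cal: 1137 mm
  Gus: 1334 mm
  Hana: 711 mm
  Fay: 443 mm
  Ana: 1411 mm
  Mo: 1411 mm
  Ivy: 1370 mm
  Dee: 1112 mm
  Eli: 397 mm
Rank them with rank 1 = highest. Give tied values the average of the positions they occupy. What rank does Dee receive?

Sorted (descending): 1411, 1411, 1370, 1334, 1137, 1112, 1074, 973, 711, 443, 397
The 2 values of 1411 occupy positions 1–2 → average rank (1+2)/2 = 1.5.
Dee has value 1112 mm → rank 6.

6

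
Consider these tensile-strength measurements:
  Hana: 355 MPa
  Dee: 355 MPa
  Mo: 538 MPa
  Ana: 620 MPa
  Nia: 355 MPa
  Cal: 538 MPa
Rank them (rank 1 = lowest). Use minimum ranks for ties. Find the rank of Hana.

1

Sorted (ascending): 355, 355, 355, 538, 538, 620
The 3 values of 355 occupy positions 1–3 → each gets rank 1.
The 2 values of 538 occupy positions 4–5 → each gets rank 4.
Hana has value 355 MPa → rank 1.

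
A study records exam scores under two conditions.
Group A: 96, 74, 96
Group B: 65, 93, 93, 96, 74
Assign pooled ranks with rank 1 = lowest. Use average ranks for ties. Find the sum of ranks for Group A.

16.5

Sorted (ascending): 65, 74, 74, 93, 93, 96, 96, 96
The 2 values of 74 occupy positions 2–3 → average rank (2+3)/2 = 2.5.
The 2 values of 93 occupy positions 4–5 → average rank (4+5)/2 = 4.5.
The 3 values of 96 occupy positions 6–8 → average rank 7.
Group A values → pooled ranks: 96→7, 74→2.5, 96→7
Rank sum = 7 + 2.5 + 7 = 16.5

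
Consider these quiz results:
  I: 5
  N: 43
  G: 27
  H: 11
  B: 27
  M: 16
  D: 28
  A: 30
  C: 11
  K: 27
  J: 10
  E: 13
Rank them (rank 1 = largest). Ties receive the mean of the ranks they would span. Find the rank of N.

Sorted (descending): 43, 30, 28, 27, 27, 27, 16, 13, 11, 11, 10, 5
The 3 values of 27 occupy positions 4–6 → average rank 5.
The 2 values of 11 occupy positions 9–10 → average rank (9+10)/2 = 9.5.
N has value 43 → rank 1.

1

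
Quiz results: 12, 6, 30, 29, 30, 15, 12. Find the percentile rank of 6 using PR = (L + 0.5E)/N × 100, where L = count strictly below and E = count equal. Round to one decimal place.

N = 7.
Strictly below 6: 0. Equal to 6: 1.
PR = (0 + 0.5·1)/7 × 100 = 7.1

7.1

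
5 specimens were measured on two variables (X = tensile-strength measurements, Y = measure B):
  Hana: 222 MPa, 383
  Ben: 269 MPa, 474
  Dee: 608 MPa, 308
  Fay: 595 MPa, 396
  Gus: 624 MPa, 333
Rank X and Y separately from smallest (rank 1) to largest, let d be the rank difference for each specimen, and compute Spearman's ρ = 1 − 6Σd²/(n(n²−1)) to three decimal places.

-0.600

Ranks of variable 1: 1, 2, 4, 3, 5
Ranks of variable 2: 3, 5, 1, 4, 2
d = r₁ − r₂: -2, -3, 3, -1, 3
d²: 4, 9, 9, 1, 9; Σd² = 32
ρ = 1 − 6·32/(5·24) = 1 − 192/120 = -0.600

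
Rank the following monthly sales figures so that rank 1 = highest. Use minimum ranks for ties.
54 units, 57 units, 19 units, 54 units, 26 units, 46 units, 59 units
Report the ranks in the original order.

Sorted (descending): 59, 57, 54, 54, 46, 26, 19
The 2 values of 54 occupy positions 3–4 → each gets rank 3.

3, 2, 7, 3, 6, 5, 1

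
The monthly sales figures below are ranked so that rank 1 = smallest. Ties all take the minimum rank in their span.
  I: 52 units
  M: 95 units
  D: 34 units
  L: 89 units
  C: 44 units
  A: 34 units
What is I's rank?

Sorted (ascending): 34, 34, 44, 52, 89, 95
The 2 values of 34 occupy positions 1–2 → each gets rank 1.
I has value 52 units → rank 4.

4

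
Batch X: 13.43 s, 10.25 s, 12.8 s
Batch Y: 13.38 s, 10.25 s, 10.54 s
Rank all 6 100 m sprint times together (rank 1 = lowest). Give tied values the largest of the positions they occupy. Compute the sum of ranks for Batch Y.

10

Sorted (ascending): 10.25, 10.25, 10.54, 12.8, 13.38, 13.43
The 2 values of 10.25 occupy positions 1–2 → each gets rank 2.
Batch Y values → pooled ranks: 13.38→5, 10.25→2, 10.54→3
Rank sum = 5 + 2 + 3 = 10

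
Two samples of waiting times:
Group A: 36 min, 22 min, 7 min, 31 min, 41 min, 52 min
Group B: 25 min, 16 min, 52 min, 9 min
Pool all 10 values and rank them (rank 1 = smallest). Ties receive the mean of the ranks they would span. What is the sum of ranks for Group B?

Sorted (ascending): 7, 9, 16, 22, 25, 31, 36, 41, 52, 52
The 2 values of 52 occupy positions 9–10 → average rank (9+10)/2 = 9.5.
Group B values → pooled ranks: 25→5, 16→3, 52→9.5, 9→2
Rank sum = 5 + 3 + 9.5 + 2 = 19.5

19.5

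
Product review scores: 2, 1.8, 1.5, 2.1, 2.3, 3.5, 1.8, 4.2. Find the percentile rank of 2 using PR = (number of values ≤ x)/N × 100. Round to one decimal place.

N = 8.
Strictly below 2: 3. Equal to 2: 1.
PR = 4/8 × 100 = 50.0

50.0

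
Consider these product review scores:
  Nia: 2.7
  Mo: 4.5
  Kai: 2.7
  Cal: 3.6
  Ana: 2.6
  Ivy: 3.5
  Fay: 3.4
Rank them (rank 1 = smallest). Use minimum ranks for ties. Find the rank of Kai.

2

Sorted (ascending): 2.6, 2.7, 2.7, 3.4, 3.5, 3.6, 4.5
The 2 values of 2.7 occupy positions 2–3 → each gets rank 2.
Kai has value 2.7 → rank 2.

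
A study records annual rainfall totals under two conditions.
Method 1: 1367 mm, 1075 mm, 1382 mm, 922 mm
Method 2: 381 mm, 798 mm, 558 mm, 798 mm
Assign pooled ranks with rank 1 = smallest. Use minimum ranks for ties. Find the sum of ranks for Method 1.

26

Sorted (ascending): 381, 558, 798, 798, 922, 1075, 1367, 1382
The 2 values of 798 occupy positions 3–4 → each gets rank 3.
Method 1 values → pooled ranks: 1367→7, 1075→6, 1382→8, 922→5
Rank sum = 7 + 6 + 8 + 5 = 26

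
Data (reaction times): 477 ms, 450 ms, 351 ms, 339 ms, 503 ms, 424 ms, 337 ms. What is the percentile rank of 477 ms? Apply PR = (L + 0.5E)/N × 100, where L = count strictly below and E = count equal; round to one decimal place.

N = 7.
Strictly below 477: 5. Equal to 477: 1.
PR = (5 + 0.5·1)/7 × 100 = 78.6

78.6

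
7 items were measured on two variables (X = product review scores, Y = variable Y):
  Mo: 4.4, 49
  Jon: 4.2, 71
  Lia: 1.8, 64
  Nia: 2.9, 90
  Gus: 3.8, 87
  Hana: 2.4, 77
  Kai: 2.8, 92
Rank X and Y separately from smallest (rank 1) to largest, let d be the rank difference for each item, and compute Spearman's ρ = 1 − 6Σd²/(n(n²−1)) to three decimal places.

-0.250

Ranks of variable 1: 7, 6, 1, 4, 5, 2, 3
Ranks of variable 2: 1, 3, 2, 6, 5, 4, 7
d = r₁ − r₂: 6, 3, -1, -2, 0, -2, -4
d²: 36, 9, 1, 4, 0, 4, 16; Σd² = 70
ρ = 1 − 6·70/(7·48) = 1 − 420/336 = -0.250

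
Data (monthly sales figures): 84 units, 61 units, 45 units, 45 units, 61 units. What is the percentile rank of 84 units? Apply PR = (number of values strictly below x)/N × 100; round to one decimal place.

N = 5.
Strictly below 84: 4. Equal to 84: 1.
PR = 4/5 × 100 = 80.0

80.0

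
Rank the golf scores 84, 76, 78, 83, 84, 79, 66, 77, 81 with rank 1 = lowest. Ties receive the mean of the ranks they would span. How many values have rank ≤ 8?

7

Sorted (ascending): 66, 76, 77, 78, 79, 81, 83, 84, 84
The 2 values of 84 occupy positions 8–9 → average rank (8+9)/2 = 8.5.
Ranks ≤ 8: {1, 2, 3, 4, 5, 6, 7} → 7 values.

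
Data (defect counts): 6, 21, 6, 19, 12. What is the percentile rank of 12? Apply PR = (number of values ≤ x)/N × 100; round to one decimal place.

60.0

N = 5.
Strictly below 12: 2. Equal to 12: 1.
PR = 3/5 × 100 = 60.0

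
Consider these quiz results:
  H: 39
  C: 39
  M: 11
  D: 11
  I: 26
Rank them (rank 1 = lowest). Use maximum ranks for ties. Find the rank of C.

Sorted (ascending): 11, 11, 26, 39, 39
The 2 values of 11 occupy positions 1–2 → each gets rank 2.
The 2 values of 39 occupy positions 4–5 → each gets rank 5.
C has value 39 → rank 5.

5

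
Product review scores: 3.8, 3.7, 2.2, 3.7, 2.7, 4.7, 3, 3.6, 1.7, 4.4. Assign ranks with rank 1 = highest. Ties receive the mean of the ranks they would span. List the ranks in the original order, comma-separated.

3, 4.5, 9, 4.5, 8, 1, 7, 6, 10, 2

Sorted (descending): 4.7, 4.4, 3.8, 3.7, 3.7, 3.6, 3, 2.7, 2.2, 1.7
The 2 values of 3.7 occupy positions 4–5 → average rank (4+5)/2 = 4.5.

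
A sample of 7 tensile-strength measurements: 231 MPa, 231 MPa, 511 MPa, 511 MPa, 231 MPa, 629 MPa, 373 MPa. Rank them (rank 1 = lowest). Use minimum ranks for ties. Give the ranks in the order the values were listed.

Sorted (ascending): 231, 231, 231, 373, 511, 511, 629
The 3 values of 231 occupy positions 1–3 → each gets rank 1.
The 2 values of 511 occupy positions 5–6 → each gets rank 5.

1, 1, 5, 5, 1, 7, 4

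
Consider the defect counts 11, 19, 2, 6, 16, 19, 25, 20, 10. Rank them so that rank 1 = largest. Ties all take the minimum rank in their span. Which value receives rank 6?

Sorted (descending): 25, 20, 19, 19, 16, 11, 10, 6, 2
The 2 values of 19 occupy positions 3–4 → each gets rank 3.
Rank 6 → value 11.

11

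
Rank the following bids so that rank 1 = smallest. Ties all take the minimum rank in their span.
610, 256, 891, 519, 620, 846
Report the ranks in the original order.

3, 1, 6, 2, 4, 5

Sorted (ascending): 256, 519, 610, 620, 846, 891
No ties — each value takes its position as its rank.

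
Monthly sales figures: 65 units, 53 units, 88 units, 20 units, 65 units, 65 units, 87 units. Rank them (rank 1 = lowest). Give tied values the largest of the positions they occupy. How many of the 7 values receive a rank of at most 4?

Sorted (ascending): 20, 53, 65, 65, 65, 87, 88
The 3 values of 65 occupy positions 3–5 → each gets rank 5.
Ranks ≤ 4: {1, 2} → 2 values.

2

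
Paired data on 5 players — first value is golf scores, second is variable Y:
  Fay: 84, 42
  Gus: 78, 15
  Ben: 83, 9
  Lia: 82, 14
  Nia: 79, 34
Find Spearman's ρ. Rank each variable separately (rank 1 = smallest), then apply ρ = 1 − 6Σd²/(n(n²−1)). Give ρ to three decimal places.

Ranks of variable 1: 5, 1, 4, 3, 2
Ranks of variable 2: 5, 3, 1, 2, 4
d = r₁ − r₂: 0, -2, 3, 1, -2
d²: 0, 4, 9, 1, 4; Σd² = 18
ρ = 1 − 6·18/(5·24) = 1 − 108/120 = 0.100

0.100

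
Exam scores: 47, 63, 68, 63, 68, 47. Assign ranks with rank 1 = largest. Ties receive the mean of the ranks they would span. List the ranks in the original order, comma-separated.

Sorted (descending): 68, 68, 63, 63, 47, 47
The 2 values of 68 occupy positions 1–2 → average rank (1+2)/2 = 1.5.
The 2 values of 63 occupy positions 3–4 → average rank (3+4)/2 = 3.5.
The 2 values of 47 occupy positions 5–6 → average rank (5+6)/2 = 5.5.

5.5, 3.5, 1.5, 3.5, 1.5, 5.5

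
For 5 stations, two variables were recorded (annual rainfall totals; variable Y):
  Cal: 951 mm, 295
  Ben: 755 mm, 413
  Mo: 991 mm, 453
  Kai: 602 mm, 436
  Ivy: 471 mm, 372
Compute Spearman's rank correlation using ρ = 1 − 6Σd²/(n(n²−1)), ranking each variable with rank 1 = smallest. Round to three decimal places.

Ranks of variable 1: 4, 3, 5, 2, 1
Ranks of variable 2: 1, 3, 5, 4, 2
d = r₁ − r₂: 3, 0, 0, -2, -1
d²: 9, 0, 0, 4, 1; Σd² = 14
ρ = 1 − 6·14/(5·24) = 1 − 84/120 = 0.300

0.300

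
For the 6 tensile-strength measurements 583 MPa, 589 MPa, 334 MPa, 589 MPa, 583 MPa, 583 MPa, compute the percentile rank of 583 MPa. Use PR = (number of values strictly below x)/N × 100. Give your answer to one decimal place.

16.7

N = 6.
Strictly below 583: 1. Equal to 583: 3.
PR = 1/6 × 100 = 16.7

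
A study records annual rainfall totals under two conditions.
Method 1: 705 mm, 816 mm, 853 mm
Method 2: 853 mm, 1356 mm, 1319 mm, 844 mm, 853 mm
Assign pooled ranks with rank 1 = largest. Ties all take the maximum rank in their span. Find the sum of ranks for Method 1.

Sorted (descending): 1356, 1319, 853, 853, 853, 844, 816, 705
The 3 values of 853 occupy positions 3–5 → each gets rank 5.
Method 1 values → pooled ranks: 705→8, 816→7, 853→5
Rank sum = 8 + 7 + 5 = 20

20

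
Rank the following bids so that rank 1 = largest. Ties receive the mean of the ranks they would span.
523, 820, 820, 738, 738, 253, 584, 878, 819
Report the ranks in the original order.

8, 2.5, 2.5, 5.5, 5.5, 9, 7, 1, 4

Sorted (descending): 878, 820, 820, 819, 738, 738, 584, 523, 253
The 2 values of 820 occupy positions 2–3 → average rank (2+3)/2 = 2.5.
The 2 values of 738 occupy positions 5–6 → average rank (5+6)/2 = 5.5.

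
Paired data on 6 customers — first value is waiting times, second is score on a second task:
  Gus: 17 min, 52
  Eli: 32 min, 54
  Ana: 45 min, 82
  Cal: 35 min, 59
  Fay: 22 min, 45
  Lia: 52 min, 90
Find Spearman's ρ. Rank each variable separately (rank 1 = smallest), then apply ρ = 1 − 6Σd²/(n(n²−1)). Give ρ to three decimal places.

Ranks of variable 1: 1, 3, 5, 4, 2, 6
Ranks of variable 2: 2, 3, 5, 4, 1, 6
d = r₁ − r₂: -1, 0, 0, 0, 1, 0
d²: 1, 0, 0, 0, 1, 0; Σd² = 2
ρ = 1 − 6·2/(6·35) = 1 − 12/210 = 0.943

0.943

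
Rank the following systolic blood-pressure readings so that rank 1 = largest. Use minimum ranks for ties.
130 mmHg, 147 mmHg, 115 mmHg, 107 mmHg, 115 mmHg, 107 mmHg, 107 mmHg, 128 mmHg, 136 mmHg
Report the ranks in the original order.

3, 1, 5, 7, 5, 7, 7, 4, 2

Sorted (descending): 147, 136, 130, 128, 115, 115, 107, 107, 107
The 2 values of 115 occupy positions 5–6 → each gets rank 5.
The 3 values of 107 occupy positions 7–9 → each gets rank 7.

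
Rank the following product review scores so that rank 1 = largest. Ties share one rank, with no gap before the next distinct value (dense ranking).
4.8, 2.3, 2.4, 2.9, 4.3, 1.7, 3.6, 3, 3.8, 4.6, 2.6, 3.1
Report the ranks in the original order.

1, 11, 10, 8, 3, 12, 5, 7, 4, 2, 9, 6

Sorted (descending): 4.8, 4.6, 4.3, 3.8, 3.6, 3.1, 3, 2.9, 2.6, 2.4, 2.3, 1.7
No ties — each value takes its position as its rank.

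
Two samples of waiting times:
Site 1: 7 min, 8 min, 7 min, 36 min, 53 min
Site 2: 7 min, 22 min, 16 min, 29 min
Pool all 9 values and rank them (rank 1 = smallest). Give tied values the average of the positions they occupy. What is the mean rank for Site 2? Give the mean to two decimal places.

5.00

Sorted (ascending): 7, 7, 7, 8, 16, 22, 29, 36, 53
The 3 values of 7 occupy positions 1–3 → average rank 2.
Site 2 values → pooled ranks: 7→2, 22→6, 16→5, 29→7
Mean rank = (2 + 6 + 5 + 7) / 4 = 5.00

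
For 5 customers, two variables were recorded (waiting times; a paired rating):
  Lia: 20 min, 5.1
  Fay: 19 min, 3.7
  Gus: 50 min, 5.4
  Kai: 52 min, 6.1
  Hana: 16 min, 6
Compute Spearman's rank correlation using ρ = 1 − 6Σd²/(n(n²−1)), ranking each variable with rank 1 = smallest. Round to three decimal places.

0.400

Ranks of variable 1: 3, 2, 4, 5, 1
Ranks of variable 2: 2, 1, 3, 5, 4
d = r₁ − r₂: 1, 1, 1, 0, -3
d²: 1, 1, 1, 0, 9; Σd² = 12
ρ = 1 − 6·12/(5·24) = 1 − 72/120 = 0.400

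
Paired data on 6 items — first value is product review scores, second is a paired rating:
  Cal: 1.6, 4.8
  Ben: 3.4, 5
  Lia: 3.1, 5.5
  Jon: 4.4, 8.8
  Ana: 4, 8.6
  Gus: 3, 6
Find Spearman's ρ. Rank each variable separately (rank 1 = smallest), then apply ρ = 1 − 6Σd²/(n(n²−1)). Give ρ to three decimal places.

Ranks of variable 1: 1, 4, 3, 6, 5, 2
Ranks of variable 2: 1, 2, 3, 6, 5, 4
d = r₁ − r₂: 0, 2, 0, 0, 0, -2
d²: 0, 4, 0, 0, 0, 4; Σd² = 8
ρ = 1 − 6·8/(6·35) = 1 − 48/210 = 0.771

0.771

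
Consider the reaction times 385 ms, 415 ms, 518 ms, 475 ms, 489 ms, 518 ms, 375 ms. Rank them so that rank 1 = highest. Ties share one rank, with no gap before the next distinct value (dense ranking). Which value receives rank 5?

385

Sorted (descending): 518, 518, 489, 475, 415, 385, 375
The 2 values of 518 share dense rank 1.
Remaining distinct values take the next consecutive integers.
Rank 5 → value 385.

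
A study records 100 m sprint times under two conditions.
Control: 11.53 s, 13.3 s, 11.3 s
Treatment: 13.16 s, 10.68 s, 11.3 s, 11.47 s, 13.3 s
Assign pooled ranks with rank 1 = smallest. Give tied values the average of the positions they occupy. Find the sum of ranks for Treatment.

Sorted (ascending): 10.68, 11.3, 11.3, 11.47, 11.53, 13.16, 13.3, 13.3
The 2 values of 11.3 occupy positions 2–3 → average rank (2+3)/2 = 2.5.
The 2 values of 13.3 occupy positions 7–8 → average rank (7+8)/2 = 7.5.
Treatment values → pooled ranks: 13.16→6, 10.68→1, 11.3→2.5, 11.47→4, 13.3→7.5
Rank sum = 6 + 1 + 2.5 + 4 + 7.5 = 21

21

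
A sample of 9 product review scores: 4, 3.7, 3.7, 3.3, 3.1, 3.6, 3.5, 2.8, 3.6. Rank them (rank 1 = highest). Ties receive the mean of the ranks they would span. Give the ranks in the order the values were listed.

1, 2.5, 2.5, 7, 8, 4.5, 6, 9, 4.5

Sorted (descending): 4, 3.7, 3.7, 3.6, 3.6, 3.5, 3.3, 3.1, 2.8
The 2 values of 3.7 occupy positions 2–3 → average rank (2+3)/2 = 2.5.
The 2 values of 3.6 occupy positions 4–5 → average rank (4+5)/2 = 4.5.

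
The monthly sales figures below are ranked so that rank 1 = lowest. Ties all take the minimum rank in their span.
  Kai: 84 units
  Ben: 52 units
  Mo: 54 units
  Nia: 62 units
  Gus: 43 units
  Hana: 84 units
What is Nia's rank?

4

Sorted (ascending): 43, 52, 54, 62, 84, 84
The 2 values of 84 occupy positions 5–6 → each gets rank 5.
Nia has value 62 units → rank 4.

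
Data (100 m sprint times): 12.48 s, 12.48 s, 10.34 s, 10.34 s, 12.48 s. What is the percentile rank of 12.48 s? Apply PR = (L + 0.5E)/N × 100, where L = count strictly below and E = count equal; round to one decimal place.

N = 5.
Strictly below 12.48: 2. Equal to 12.48: 3.
PR = (2 + 0.5·3)/5 × 100 = 70.0

70.0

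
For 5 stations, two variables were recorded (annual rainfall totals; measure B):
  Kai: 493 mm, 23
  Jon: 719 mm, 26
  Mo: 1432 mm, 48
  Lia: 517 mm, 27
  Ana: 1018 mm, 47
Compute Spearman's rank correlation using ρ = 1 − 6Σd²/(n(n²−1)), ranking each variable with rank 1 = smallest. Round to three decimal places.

0.900

Ranks of variable 1: 1, 3, 5, 2, 4
Ranks of variable 2: 1, 2, 5, 3, 4
d = r₁ − r₂: 0, 1, 0, -1, 0
d²: 0, 1, 0, 1, 0; Σd² = 2
ρ = 1 − 6·2/(5·24) = 1 − 12/120 = 0.900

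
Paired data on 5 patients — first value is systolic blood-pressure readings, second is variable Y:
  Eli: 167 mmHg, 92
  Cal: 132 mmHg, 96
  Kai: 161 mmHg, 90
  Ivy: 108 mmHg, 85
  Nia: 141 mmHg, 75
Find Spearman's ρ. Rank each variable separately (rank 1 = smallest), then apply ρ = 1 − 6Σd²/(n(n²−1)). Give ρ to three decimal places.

0.200

Ranks of variable 1: 5, 2, 4, 1, 3
Ranks of variable 2: 4, 5, 3, 2, 1
d = r₁ − r₂: 1, -3, 1, -1, 2
d²: 1, 9, 1, 1, 4; Σd² = 16
ρ = 1 − 6·16/(5·24) = 1 − 96/120 = 0.200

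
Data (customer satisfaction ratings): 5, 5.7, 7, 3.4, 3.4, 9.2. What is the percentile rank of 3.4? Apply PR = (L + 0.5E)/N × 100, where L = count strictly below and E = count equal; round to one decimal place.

N = 6.
Strictly below 3.4: 0. Equal to 3.4: 2.
PR = (0 + 0.5·2)/6 × 100 = 16.7

16.7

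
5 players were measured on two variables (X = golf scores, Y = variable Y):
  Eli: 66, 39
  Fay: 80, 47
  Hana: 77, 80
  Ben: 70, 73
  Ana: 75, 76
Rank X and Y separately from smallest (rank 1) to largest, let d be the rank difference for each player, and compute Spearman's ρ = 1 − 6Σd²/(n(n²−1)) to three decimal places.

Ranks of variable 1: 1, 5, 4, 2, 3
Ranks of variable 2: 1, 2, 5, 3, 4
d = r₁ − r₂: 0, 3, -1, -1, -1
d²: 0, 9, 1, 1, 1; Σd² = 12
ρ = 1 − 6·12/(5·24) = 1 − 72/120 = 0.400

0.400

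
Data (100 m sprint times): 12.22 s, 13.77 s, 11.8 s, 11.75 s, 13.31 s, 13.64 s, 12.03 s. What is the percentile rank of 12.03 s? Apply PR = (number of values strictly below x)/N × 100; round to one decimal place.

28.6

N = 7.
Strictly below 12.03: 2. Equal to 12.03: 1.
PR = 2/7 × 100 = 28.6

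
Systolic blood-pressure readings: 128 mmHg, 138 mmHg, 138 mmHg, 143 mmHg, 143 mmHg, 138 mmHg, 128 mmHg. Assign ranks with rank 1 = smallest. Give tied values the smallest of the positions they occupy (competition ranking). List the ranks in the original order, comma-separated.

Sorted (ascending): 128, 128, 138, 138, 138, 143, 143
The 2 values of 128 occupy positions 1–2 → each gets rank 1.
The 3 values of 138 occupy positions 3–5 → each gets rank 3.
The 2 values of 143 occupy positions 6–7 → each gets rank 6.

1, 3, 3, 6, 6, 3, 1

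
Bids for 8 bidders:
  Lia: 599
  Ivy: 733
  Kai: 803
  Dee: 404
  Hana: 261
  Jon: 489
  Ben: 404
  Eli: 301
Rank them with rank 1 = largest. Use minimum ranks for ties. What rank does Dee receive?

Sorted (descending): 803, 733, 599, 489, 404, 404, 301, 261
The 2 values of 404 occupy positions 5–6 → each gets rank 5.
Dee has value 404 → rank 5.

5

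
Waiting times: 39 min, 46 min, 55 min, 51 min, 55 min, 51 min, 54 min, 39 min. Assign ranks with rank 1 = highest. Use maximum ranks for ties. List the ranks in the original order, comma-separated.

8, 6, 2, 5, 2, 5, 3, 8

Sorted (descending): 55, 55, 54, 51, 51, 46, 39, 39
The 2 values of 55 occupy positions 1–2 → each gets rank 2.
The 2 values of 51 occupy positions 4–5 → each gets rank 5.
The 2 values of 39 occupy positions 7–8 → each gets rank 8.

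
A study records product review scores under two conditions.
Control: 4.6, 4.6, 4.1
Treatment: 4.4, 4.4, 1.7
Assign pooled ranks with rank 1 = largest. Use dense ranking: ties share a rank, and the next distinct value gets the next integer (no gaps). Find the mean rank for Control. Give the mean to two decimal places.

Sorted (descending): 4.6, 4.6, 4.4, 4.4, 4.1, 1.7
The 2 values of 4.6 share dense rank 1.
The 2 values of 4.4 share dense rank 2.
Remaining distinct values take the next consecutive integers.
Control values → pooled ranks: 4.6→1, 4.6→1, 4.1→3
Mean rank = (1 + 1 + 3) / 3 = 1.67

1.67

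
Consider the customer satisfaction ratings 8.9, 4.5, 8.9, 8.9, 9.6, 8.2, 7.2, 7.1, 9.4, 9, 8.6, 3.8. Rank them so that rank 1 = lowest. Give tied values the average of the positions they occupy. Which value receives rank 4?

Sorted (ascending): 3.8, 4.5, 7.1, 7.2, 8.2, 8.6, 8.9, 8.9, 8.9, 9, 9.4, 9.6
The 3 values of 8.9 occupy positions 7–9 → average rank 8.
Rank 4 → value 7.2.

7.2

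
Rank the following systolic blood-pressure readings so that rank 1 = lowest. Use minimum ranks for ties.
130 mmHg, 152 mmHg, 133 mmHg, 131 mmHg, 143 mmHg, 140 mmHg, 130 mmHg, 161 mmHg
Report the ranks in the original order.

1, 7, 4, 3, 6, 5, 1, 8

Sorted (ascending): 130, 130, 131, 133, 140, 143, 152, 161
The 2 values of 130 occupy positions 1–2 → each gets rank 1.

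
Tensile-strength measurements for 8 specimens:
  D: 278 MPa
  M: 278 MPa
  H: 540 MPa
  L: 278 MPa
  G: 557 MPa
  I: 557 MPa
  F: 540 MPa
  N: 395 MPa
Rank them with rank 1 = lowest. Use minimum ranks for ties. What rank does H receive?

Sorted (ascending): 278, 278, 278, 395, 540, 540, 557, 557
The 3 values of 278 occupy positions 1–3 → each gets rank 1.
The 2 values of 540 occupy positions 5–6 → each gets rank 5.
The 2 values of 557 occupy positions 7–8 → each gets rank 7.
H has value 540 MPa → rank 5.

5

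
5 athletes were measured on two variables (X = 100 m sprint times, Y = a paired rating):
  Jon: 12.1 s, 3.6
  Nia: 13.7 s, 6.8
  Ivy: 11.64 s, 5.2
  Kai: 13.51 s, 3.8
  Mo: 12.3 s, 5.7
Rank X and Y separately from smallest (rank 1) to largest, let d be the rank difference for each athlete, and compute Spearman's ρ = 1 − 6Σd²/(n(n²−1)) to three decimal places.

Ranks of variable 1: 2, 5, 1, 4, 3
Ranks of variable 2: 1, 5, 3, 2, 4
d = r₁ − r₂: 1, 0, -2, 2, -1
d²: 1, 0, 4, 4, 1; Σd² = 10
ρ = 1 − 6·10/(5·24) = 1 − 60/120 = 0.500

0.500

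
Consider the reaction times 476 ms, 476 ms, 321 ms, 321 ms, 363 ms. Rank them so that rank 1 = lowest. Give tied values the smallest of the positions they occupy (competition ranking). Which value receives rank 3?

363

Sorted (ascending): 321, 321, 363, 476, 476
The 2 values of 321 occupy positions 1–2 → each gets rank 1.
The 2 values of 476 occupy positions 4–5 → each gets rank 4.
Rank 3 → value 363.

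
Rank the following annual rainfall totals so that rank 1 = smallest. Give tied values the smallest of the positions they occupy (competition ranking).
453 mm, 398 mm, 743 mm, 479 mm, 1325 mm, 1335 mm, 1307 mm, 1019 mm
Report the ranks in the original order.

2, 1, 4, 3, 7, 8, 6, 5

Sorted (ascending): 398, 453, 479, 743, 1019, 1307, 1325, 1335
No ties — each value takes its position as its rank.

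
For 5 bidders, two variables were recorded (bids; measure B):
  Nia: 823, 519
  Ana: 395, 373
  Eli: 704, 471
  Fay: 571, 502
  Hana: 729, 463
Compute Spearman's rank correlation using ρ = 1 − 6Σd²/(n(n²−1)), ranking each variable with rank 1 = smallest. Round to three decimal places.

Ranks of variable 1: 5, 1, 3, 2, 4
Ranks of variable 2: 5, 1, 3, 4, 2
d = r₁ − r₂: 0, 0, 0, -2, 2
d²: 0, 0, 0, 4, 4; Σd² = 8
ρ = 1 − 6·8/(5·24) = 1 − 48/120 = 0.600

0.600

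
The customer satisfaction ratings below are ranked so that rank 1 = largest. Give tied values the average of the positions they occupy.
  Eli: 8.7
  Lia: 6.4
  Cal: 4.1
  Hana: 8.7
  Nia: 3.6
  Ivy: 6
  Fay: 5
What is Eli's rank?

1.5

Sorted (descending): 8.7, 8.7, 6.4, 6, 5, 4.1, 3.6
The 2 values of 8.7 occupy positions 1–2 → average rank (1+2)/2 = 1.5.
Eli has value 8.7 → rank 1.5.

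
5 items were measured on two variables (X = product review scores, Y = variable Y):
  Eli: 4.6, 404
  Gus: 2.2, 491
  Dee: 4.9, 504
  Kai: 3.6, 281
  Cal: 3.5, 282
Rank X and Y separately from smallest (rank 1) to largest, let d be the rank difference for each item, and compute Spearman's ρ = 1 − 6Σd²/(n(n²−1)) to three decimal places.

Ranks of variable 1: 4, 1, 5, 3, 2
Ranks of variable 2: 3, 4, 5, 1, 2
d = r₁ − r₂: 1, -3, 0, 2, 0
d²: 1, 9, 0, 4, 0; Σd² = 14
ρ = 1 − 6·14/(5·24) = 1 − 84/120 = 0.300

0.300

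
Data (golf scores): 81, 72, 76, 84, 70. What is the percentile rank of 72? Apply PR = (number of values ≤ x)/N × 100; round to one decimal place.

40.0

N = 5.
Strictly below 72: 1. Equal to 72: 1.
PR = 2/5 × 100 = 40.0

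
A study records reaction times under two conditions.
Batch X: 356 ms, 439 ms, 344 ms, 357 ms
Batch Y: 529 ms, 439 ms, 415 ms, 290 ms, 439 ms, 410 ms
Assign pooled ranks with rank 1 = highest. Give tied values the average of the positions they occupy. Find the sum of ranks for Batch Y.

28

Sorted (descending): 529, 439, 439, 439, 415, 410, 357, 356, 344, 290
The 3 values of 439 occupy positions 2–4 → average rank 3.
Batch Y values → pooled ranks: 529→1, 439→3, 415→5, 290→10, 439→3, 410→6
Rank sum = 1 + 3 + 5 + 10 + 3 + 6 = 28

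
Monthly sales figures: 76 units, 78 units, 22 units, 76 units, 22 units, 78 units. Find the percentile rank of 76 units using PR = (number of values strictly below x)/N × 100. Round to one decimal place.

N = 6.
Strictly below 76: 2. Equal to 76: 2.
PR = 2/6 × 100 = 33.3

33.3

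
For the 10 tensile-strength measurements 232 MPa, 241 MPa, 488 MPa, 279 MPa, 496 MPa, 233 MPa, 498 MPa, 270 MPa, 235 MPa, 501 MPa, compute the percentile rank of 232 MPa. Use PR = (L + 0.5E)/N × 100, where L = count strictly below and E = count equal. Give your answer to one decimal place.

5.0

N = 10.
Strictly below 232: 0. Equal to 232: 1.
PR = (0 + 0.5·1)/10 × 100 = 5.0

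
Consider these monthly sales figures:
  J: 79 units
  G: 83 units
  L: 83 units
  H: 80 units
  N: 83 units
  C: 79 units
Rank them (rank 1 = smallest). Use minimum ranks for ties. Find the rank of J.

Sorted (ascending): 79, 79, 80, 83, 83, 83
The 2 values of 79 occupy positions 1–2 → each gets rank 1.
The 3 values of 83 occupy positions 4–6 → each gets rank 4.
J has value 79 units → rank 1.

1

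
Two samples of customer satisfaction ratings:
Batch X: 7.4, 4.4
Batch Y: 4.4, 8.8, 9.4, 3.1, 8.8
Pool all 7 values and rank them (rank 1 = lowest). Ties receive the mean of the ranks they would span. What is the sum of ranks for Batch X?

6.5

Sorted (ascending): 3.1, 4.4, 4.4, 7.4, 8.8, 8.8, 9.4
The 2 values of 4.4 occupy positions 2–3 → average rank (2+3)/2 = 2.5.
The 2 values of 8.8 occupy positions 5–6 → average rank (5+6)/2 = 5.5.
Batch X values → pooled ranks: 7.4→4, 4.4→2.5
Rank sum = 4 + 2.5 = 6.5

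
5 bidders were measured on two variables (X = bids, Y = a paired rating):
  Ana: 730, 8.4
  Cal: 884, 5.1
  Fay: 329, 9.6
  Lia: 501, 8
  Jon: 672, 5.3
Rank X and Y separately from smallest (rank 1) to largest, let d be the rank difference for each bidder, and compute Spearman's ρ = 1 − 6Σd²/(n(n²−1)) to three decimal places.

Ranks of variable 1: 4, 5, 1, 2, 3
Ranks of variable 2: 4, 1, 5, 3, 2
d = r₁ − r₂: 0, 4, -4, -1, 1
d²: 0, 16, 16, 1, 1; Σd² = 34
ρ = 1 − 6·34/(5·24) = 1 − 204/120 = -0.700

-0.700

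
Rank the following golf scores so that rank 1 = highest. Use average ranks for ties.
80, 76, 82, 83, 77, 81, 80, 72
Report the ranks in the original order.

4.5, 7, 2, 1, 6, 3, 4.5, 8

Sorted (descending): 83, 82, 81, 80, 80, 77, 76, 72
The 2 values of 80 occupy positions 4–5 → average rank (4+5)/2 = 4.5.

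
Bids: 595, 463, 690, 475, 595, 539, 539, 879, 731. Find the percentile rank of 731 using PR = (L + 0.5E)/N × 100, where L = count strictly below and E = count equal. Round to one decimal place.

83.3

N = 9.
Strictly below 731: 7. Equal to 731: 1.
PR = (7 + 0.5·1)/9 × 100 = 83.3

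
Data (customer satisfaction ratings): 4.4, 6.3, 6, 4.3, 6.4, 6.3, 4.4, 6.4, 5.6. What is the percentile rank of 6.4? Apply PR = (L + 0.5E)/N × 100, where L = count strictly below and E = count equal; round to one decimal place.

88.9

N = 9.
Strictly below 6.4: 7. Equal to 6.4: 2.
PR = (7 + 0.5·2)/9 × 100 = 88.9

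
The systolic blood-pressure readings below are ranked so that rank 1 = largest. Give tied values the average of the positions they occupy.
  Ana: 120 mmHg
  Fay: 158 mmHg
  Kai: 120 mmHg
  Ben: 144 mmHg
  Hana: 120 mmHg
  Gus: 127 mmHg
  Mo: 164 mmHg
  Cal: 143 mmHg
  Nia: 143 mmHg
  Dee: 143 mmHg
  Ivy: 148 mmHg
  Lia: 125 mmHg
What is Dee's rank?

Sorted (descending): 164, 158, 148, 144, 143, 143, 143, 127, 125, 120, 120, 120
The 3 values of 143 occupy positions 5–7 → average rank 6.
The 3 values of 120 occupy positions 10–12 → average rank 11.
Dee has value 143 mmHg → rank 6.

6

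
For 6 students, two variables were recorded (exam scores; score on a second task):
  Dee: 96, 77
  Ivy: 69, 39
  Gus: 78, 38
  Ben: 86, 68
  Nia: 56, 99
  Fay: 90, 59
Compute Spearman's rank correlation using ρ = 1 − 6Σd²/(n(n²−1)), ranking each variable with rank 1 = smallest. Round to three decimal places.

0.029

Ranks of variable 1: 6, 2, 3, 4, 1, 5
Ranks of variable 2: 5, 2, 1, 4, 6, 3
d = r₁ − r₂: 1, 0, 2, 0, -5, 2
d²: 1, 0, 4, 0, 25, 4; Σd² = 34
ρ = 1 − 6·34/(6·35) = 1 − 204/210 = 0.029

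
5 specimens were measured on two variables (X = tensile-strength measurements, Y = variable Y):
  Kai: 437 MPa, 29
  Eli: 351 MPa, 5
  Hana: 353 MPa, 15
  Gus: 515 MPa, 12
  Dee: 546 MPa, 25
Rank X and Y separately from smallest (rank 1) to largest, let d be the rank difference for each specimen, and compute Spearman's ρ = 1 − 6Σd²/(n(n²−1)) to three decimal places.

Ranks of variable 1: 3, 1, 2, 4, 5
Ranks of variable 2: 5, 1, 3, 2, 4
d = r₁ − r₂: -2, 0, -1, 2, 1
d²: 4, 0, 1, 4, 1; Σd² = 10
ρ = 1 − 6·10/(5·24) = 1 − 60/120 = 0.500

0.500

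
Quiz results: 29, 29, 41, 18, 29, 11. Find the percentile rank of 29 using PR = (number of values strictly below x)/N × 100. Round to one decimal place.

N = 6.
Strictly below 29: 2. Equal to 29: 3.
PR = 2/6 × 100 = 33.3

33.3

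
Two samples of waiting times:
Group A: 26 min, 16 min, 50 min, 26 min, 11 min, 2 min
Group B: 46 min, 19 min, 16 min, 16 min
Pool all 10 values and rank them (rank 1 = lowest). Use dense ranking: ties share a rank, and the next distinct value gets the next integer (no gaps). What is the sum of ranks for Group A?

Sorted (ascending): 2, 11, 16, 16, 16, 19, 26, 26, 46, 50
The 3 values of 16 share dense rank 3.
The 2 values of 26 share dense rank 5.
Remaining distinct values take the next consecutive integers.
Group A values → pooled ranks: 26→5, 16→3, 50→7, 26→5, 11→2, 2→1
Rank sum = 5 + 3 + 7 + 5 + 2 + 1 = 23

23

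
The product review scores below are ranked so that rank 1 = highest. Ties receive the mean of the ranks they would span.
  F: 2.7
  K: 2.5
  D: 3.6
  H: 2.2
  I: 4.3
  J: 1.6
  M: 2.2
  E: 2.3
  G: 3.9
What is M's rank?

7.5

Sorted (descending): 4.3, 3.9, 3.6, 2.7, 2.5, 2.3, 2.2, 2.2, 1.6
The 2 values of 2.2 occupy positions 7–8 → average rank (7+8)/2 = 7.5.
M has value 2.2 → rank 7.5.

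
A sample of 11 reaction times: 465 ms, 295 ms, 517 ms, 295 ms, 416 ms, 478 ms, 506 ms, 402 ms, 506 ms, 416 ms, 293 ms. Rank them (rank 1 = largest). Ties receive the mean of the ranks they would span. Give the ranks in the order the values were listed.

5, 9.5, 1, 9.5, 6.5, 4, 2.5, 8, 2.5, 6.5, 11

Sorted (descending): 517, 506, 506, 478, 465, 416, 416, 402, 295, 295, 293
The 2 values of 506 occupy positions 2–3 → average rank (2+3)/2 = 2.5.
The 2 values of 416 occupy positions 6–7 → average rank (6+7)/2 = 6.5.
The 2 values of 295 occupy positions 9–10 → average rank (9+10)/2 = 9.5.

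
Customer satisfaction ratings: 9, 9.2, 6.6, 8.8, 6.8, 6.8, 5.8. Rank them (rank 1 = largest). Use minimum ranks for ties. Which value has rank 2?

Sorted (descending): 9.2, 9, 8.8, 6.8, 6.8, 6.6, 5.8
The 2 values of 6.8 occupy positions 4–5 → each gets rank 4.
Rank 2 → value 9.

9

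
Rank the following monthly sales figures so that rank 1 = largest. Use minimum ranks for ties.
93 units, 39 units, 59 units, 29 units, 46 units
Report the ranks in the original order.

1, 4, 2, 5, 3

Sorted (descending): 93, 59, 46, 39, 29
No ties — each value takes its position as its rank.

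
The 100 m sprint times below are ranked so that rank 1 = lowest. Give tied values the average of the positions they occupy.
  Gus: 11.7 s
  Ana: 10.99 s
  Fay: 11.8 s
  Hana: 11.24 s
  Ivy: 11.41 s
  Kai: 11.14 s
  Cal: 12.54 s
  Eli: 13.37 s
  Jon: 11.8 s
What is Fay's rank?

Sorted (ascending): 10.99, 11.14, 11.24, 11.41, 11.7, 11.8, 11.8, 12.54, 13.37
The 2 values of 11.8 occupy positions 6–7 → average rank (6+7)/2 = 6.5.
Fay has value 11.8 s → rank 6.5.

6.5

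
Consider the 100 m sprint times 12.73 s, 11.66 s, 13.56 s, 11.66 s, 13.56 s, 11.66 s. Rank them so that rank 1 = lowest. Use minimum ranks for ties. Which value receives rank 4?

Sorted (ascending): 11.66, 11.66, 11.66, 12.73, 13.56, 13.56
The 3 values of 11.66 occupy positions 1–3 → each gets rank 1.
The 2 values of 13.56 occupy positions 5–6 → each gets rank 5.
Rank 4 → value 12.73.

12.73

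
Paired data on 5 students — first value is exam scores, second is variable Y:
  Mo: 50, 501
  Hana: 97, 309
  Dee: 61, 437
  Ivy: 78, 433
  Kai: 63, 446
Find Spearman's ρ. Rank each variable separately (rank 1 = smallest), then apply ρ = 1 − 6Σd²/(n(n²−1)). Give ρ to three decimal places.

-0.900

Ranks of variable 1: 1, 5, 2, 4, 3
Ranks of variable 2: 5, 1, 3, 2, 4
d = r₁ − r₂: -4, 4, -1, 2, -1
d²: 16, 16, 1, 4, 1; Σd² = 38
ρ = 1 − 6·38/(5·24) = 1 − 228/120 = -0.900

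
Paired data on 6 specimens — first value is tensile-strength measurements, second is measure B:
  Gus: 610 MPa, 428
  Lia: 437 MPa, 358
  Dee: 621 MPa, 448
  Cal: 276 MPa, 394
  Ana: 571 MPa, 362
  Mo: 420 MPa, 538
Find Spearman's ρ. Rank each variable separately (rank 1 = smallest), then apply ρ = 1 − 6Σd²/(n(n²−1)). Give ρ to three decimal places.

0.143

Ranks of variable 1: 5, 3, 6, 1, 4, 2
Ranks of variable 2: 4, 1, 5, 3, 2, 6
d = r₁ − r₂: 1, 2, 1, -2, 2, -4
d²: 1, 4, 1, 4, 4, 16; Σd² = 30
ρ = 1 − 6·30/(6·35) = 1 − 180/210 = 0.143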